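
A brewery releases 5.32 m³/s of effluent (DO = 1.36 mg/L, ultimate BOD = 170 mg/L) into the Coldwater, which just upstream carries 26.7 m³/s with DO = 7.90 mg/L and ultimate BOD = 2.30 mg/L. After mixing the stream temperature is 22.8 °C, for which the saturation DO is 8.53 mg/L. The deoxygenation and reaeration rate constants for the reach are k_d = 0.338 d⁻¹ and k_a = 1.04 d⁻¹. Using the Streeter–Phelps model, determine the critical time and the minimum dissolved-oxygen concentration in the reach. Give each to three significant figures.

Mixed DO = (26.7×7.90 + 5.32×1.36)/(26.7+5.32) = 218.2/32.02 = 6.813 mg/L.
Mixed L₀ = (26.7×2.30 + 5.32×170)/(32.02) = 965.8/32.02 = 30.16 mg/L.
Initial deficit D₀ = C_s − DO₀ = 8.53 − 6.813 = 1.717 mg/L.
t_c = (1/0.7020) ln[(1.04/0.338)(1 − 1.717×0.7020/(0.338×30.16))] = 1.425 × ln(2.713) = 1.422 d.
D_c = (0.338/1.04) × 30.16 × e^(−0.338×1.422) = 0.3250 × 30.16 × 0.6184 = 6.062 mg/L.
Minimum DO = 8.53 − 6.062 = 2.468 mg/L.

t_c ≈ 1.42 d; minimum DO ≈ 2.47 mg/L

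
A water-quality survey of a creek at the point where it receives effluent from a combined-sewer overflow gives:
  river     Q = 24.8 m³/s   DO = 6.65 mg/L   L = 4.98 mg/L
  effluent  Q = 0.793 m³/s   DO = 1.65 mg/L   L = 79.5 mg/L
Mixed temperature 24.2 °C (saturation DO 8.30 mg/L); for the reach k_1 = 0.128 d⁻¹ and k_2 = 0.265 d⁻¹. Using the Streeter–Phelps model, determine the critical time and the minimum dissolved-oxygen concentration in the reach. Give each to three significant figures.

Mixed DO = (24.8×6.65 + 0.793×1.65)/(24.8+0.793) = 166.2/25.59 = 6.495 mg/L.
Mixed L₀ = (24.8×4.98 + 0.793×79.5)/(25.59) = 186.5/25.59 = 7.289 mg/L.
Initial deficit D₀ = C_s − DO₀ = 8.30 − 6.495 = 1.805 mg/L.
t_c = (1/0.1370) ln[(0.265/0.128)(1 − 1.805×0.1370/(0.128×7.289))] = 7.299 × ln(1.522) = 3.064 d.
D_c = (0.128/0.265) × 7.289 × e^(−0.128×3.064) = 0.4830 × 7.289 × 0.6756 = 2.379 mg/L.
Minimum DO = 8.30 − 2.379 = 5.921 mg/L.

t_c ≈ 3.06 d; minimum DO ≈ 5.92 mg/L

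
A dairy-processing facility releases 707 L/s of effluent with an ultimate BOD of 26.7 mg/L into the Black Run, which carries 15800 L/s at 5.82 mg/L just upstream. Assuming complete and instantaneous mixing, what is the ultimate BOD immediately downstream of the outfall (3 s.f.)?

6.71 mg/L

Flow-weighted mixing: C = (Q_r C_r + Q_w C_w)/(Q_r + Q_w)
= (15800×5.82 + 707×26.7)/(15800 + 707) = 110800/16510 = 6.714 mg/L.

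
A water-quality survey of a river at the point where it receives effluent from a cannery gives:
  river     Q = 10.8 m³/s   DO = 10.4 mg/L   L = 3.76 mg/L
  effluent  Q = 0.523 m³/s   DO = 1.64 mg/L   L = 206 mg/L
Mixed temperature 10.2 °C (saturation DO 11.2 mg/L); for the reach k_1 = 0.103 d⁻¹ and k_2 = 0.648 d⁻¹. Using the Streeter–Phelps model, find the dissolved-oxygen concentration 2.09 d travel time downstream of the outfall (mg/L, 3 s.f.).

DO ≈ 9.53 mg/L

Mixed DO = (10.8×10.4 + 0.523×1.64)/(10.8+0.523) = 113.2/11.32 = 9.995 mg/L.
Mixed L₀ = (10.8×3.76 + 0.523×206)/(11.32) = 148.3/11.32 = 13.10 mg/L.
Initial deficit D₀ = C_s − DO₀ = 11.2 − 9.995 = 1.205 mg/L.
D(2.09) = [0.103×13.10/(0.648−0.103)](e^(−0.103×2.09) − e^(−0.648×2.09)) + 1.205 e^(−0.648×2.09)
= 2.476 × (0.8063 − 0.2581) + 1.205 × 0.2581 = 1.668 mg/L.
DO = 11.2 − 1.668 = 9.532 mg/L.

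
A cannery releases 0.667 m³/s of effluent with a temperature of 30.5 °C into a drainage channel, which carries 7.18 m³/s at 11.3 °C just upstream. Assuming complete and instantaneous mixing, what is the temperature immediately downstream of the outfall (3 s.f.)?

Flow-weighted mixing: C = (Q_r C_r + Q_w C_w)/(Q_r + Q_w)
= (7.18×11.3 + 0.667×30.5)/(7.18 + 0.667) = 101.5/7.847 = 12.93 °C.

12.9 °C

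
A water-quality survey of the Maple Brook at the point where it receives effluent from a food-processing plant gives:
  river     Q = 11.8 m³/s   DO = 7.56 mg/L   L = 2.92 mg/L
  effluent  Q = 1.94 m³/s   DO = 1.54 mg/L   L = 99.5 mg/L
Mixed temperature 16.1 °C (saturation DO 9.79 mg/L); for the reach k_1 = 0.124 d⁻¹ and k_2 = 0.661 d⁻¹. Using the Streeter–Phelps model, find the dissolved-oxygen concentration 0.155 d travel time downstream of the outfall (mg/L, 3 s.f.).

DO ≈ 6.71 mg/L

Mixed DO = (11.8×7.56 + 1.94×1.54)/(11.8+1.94) = 92.20/13.74 = 6.710 mg/L.
Mixed L₀ = (11.8×2.92 + 1.94×99.5)/(13.74) = 227.5/13.74 = 16.56 mg/L.
Initial deficit D₀ = C_s − DO₀ = 9.79 − 6.710 = 3.080 mg/L.
D(0.155) = [0.124×16.56/(0.661−0.124)](e^(−0.124×0.155) − e^(−0.661×0.155)) + 3.080 e^(−0.661×0.155)
= 3.823 × (0.9810 − 0.9026) + 3.080 × 0.9026 = 3.080 mg/L.
DO = 9.79 − 3.080 = 6.710 mg/L.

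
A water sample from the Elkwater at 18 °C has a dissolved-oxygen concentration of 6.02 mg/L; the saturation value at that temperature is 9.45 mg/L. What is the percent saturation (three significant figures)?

63.7 % saturation

% saturation = C/C_s × 100 = 6.02/9.45 × 100 = 63.7 %.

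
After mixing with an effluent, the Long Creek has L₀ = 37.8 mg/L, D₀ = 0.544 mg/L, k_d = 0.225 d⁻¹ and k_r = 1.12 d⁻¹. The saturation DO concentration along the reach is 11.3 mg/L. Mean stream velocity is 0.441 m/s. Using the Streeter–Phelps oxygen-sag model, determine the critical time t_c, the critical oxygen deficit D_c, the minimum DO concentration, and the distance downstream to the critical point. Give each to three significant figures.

t_c ≈ 1.73 d; D_c ≈ 5.15 mg/L; min DO ≈ 6.15 mg/L; x_c ≈ 65.8 km

With k_r/k_d = 4.978 and 1 − D₀(k_r−k_d)/(k_d L₀) = 0.9428,
t_c = ln(4.978 × 0.9428) / (1.12 − 0.225) = ln(4.693) / 0.8950 = 1.546/0.8950 = 1.727 d.
L(t_c) = L₀ e^(−k_d t_c) = 37.8 × 0.6780 = 25.63 mg/L, and at the critical point k_r D_c = k_d L, so D_c = (0.225/1.12) × 25.63 = 5.148 mg/L.
Minimum DO = C_s − D_c = 11.3 − 5.148 = 6.152 mg/L.
x_c = v t_c = 0.441 m/s × 1.727 d × 86400 s/d = 65820 m ≈ 65.8 km.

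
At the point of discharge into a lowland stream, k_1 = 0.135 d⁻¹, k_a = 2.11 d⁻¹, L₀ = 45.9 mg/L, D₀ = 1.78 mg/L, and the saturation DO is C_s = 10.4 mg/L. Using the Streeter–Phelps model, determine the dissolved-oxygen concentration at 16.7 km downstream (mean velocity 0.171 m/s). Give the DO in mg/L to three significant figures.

Travel time t = x/v = 16.7 km / (0.171 m/s) = 16700 m / 0.171 m/s = 97660 s = 1.130 d.
k_1 L₀/(k_a−k_1) = 0.135×45.9/(2.11−0.135) = 6.197/1.975 = 3.137 mg/L.
e^(−k_1 t) = e^(−0.135×1.130) = 0.8585; e^(−k_a t) = e^(−2.11×1.130) = 0.09209.
D = 3.137 × (0.8585 − 0.09209) + 1.78 × 0.09209 = 2.405 + 0.1639 = 2.568 mg/L.
DO = C_s − D = 10.4 − 2.568 = 7.832 mg/L.

DO ≈ 7.83 mg/L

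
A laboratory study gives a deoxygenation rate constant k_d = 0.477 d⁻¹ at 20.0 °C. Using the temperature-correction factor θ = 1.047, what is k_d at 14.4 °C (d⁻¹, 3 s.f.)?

k_d ≈ 0.369 d⁻¹

k_d(T₂) = k_d(T₁) · θ^(T₂−T₁) = 0.477 × 1.047^(14.4−20.0)
= 0.477 × 1.047^-5.60 = 0.477 × 0.7732 = 0.3688 d⁻¹.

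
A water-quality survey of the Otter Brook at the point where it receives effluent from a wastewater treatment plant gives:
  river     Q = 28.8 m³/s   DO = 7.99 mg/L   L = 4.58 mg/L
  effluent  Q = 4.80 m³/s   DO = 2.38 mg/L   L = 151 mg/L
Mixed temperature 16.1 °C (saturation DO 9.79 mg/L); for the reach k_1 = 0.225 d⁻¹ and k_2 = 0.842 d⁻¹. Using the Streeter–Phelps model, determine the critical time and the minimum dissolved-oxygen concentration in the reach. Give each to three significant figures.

t_c ≈ 1.61 d; minimum DO ≈ 5.04 mg/L

Mixed DO = (28.8×7.99 + 4.80×2.38)/(28.8+4.80) = 241.5/33.60 = 7.189 mg/L.
Mixed L₀ = (28.8×4.58 + 4.80×151)/(33.60) = 856.7/33.60 = 25.50 mg/L.
Initial deficit D₀ = C_s − DO₀ = 9.79 − 7.189 = 2.601 mg/L.
t_c = (1/0.6170) ln[(0.842/0.225)(1 − 2.601×0.6170/(0.225×25.50))] = 1.621 × ln(2.695) = 1.607 d.
D_c = (0.225/0.842) × 25.50 × e^(−0.225×1.607) = 0.2672 × 25.50 × 0.6966 = 4.746 mg/L.
Minimum DO = 9.79 − 4.746 = 5.044 mg/L.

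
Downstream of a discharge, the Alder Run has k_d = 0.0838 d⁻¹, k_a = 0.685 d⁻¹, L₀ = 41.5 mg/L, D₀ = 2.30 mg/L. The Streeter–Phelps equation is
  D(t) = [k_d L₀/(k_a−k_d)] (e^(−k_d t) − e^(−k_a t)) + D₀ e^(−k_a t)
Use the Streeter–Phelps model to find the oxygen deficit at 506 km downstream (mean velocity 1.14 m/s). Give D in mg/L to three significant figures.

D ≈ 3.66 mg/L

Travel time t = x/v = 506 km / (1.14 m/s) = 506000 m / 1.14 m/s = 443900 s = 5.137 d.
k_d L₀/(k_a−k_d) = 0.0838×41.5/(0.685−0.0838) = 3.478/0.6012 = 5.785 mg/L.
e^(−k_d t) = e^(−0.0838×5.137) = 0.6502; e^(−k_a t) = e^(−0.685×5.137) = 0.02963.
D = 5.785 × (0.6502 − 0.02963) + 2.30 × 0.02963 = 3.590 + 0.06815 = 3.658 mg/L.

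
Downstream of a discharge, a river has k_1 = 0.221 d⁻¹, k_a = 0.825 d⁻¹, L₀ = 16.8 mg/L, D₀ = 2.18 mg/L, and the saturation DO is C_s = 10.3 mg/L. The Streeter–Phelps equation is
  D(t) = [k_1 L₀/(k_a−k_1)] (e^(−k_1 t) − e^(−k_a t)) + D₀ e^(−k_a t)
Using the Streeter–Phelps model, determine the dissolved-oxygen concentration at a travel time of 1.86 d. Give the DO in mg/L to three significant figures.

DO ≈ 7.08 mg/L

k_1 L₀/(k_a−k_1) = 0.221×16.8/(0.825−0.221) = 3.713/0.6040 = 6.147 mg/L.
e^(−k_1 t) = e^(−0.221×1.860) = 0.6629; e^(−k_a t) = e^(−0.825×1.860) = 0.2156.
D = 6.147 × (0.6629 − 0.2156) + 2.18 × 0.2156 = 2.750 + 0.4699 = 3.220 mg/L.
DO = C_s − D = 10.3 − 3.220 = 7.080 mg/L.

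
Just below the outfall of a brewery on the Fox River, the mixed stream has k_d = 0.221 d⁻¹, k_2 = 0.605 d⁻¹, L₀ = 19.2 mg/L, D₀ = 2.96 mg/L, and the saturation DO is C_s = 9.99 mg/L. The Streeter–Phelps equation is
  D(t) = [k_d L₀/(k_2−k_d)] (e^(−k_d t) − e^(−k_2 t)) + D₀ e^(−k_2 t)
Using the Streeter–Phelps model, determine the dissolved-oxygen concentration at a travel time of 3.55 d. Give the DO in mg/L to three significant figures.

k_d L₀/(k_2−k_d) = 0.221×19.2/(0.605−0.221) = 4.243/0.3840 = 11.05 mg/L.
e^(−k_d t) = e^(−0.221×3.550) = 0.4563; e^(−k_2 t) = e^(−0.605×3.550) = 0.1167.
D = 11.05 × (0.4563 − 0.1167) + 2.96 × 0.1167 = 3.752 + 0.3456 = 4.098 mg/L.
DO = C_s − D = 9.99 − 4.098 = 5.892 mg/L.

DO ≈ 5.89 mg/L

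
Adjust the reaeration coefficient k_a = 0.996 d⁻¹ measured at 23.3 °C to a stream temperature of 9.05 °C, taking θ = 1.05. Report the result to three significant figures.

k_a(T₂) = k_a(T₁) · θ^(T₂−T₁) = 0.996 × 1.05^(9.05−23.3)
= 0.996 × 1.05^-14.2 = 0.996 × 0.4989 = 0.4969 d⁻¹.

k_a ≈ 0.497 d⁻¹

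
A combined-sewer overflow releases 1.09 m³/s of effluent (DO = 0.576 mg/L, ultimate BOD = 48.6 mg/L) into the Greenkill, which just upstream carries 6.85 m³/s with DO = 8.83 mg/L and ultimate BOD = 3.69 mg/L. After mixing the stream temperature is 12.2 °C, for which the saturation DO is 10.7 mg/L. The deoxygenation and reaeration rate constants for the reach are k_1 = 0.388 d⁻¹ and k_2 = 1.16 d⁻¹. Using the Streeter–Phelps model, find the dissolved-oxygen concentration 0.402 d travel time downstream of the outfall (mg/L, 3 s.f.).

Mixed DO = (6.85×8.83 + 1.09×0.576)/(6.85+1.09) = 61.11/7.940 = 7.697 mg/L.
Mixed L₀ = (6.85×3.69 + 1.09×48.6)/(7.940) = 78.25/7.940 = 9.855 mg/L.
Initial deficit D₀ = C_s − DO₀ = 10.7 − 7.697 = 3.003 mg/L.
D(0.402) = [0.388×9.855/(1.16−0.388)](e^(−0.388×0.402) − e^(−1.16×0.402)) + 3.003 e^(−1.16×0.402)
= 4.953 × (0.8556 − 0.6273) + 3.003 × 0.6273 = 3.015 mg/L.
DO = 10.7 − 3.015 = 7.685 mg/L.

DO ≈ 7.69 mg/L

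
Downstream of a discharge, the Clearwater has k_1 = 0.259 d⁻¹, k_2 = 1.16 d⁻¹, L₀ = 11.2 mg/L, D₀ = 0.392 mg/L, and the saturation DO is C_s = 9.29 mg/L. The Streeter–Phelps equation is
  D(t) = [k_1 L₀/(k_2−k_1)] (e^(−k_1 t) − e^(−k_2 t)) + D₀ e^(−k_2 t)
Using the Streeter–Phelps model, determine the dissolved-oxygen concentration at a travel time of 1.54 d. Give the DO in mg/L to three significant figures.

k_1 L₀/(k_2−k_1) = 0.259×11.2/(1.16−0.259) = 2.901/0.9010 = 3.220 mg/L.
e^(−k_1 t) = e^(−0.259×1.540) = 0.6711; e^(−k_2 t) = e^(−1.16×1.540) = 0.1676.
D = 3.220 × (0.6711 − 0.1676) + 0.392 × 0.1676 = 1.621 + 0.06568 = 1.687 mg/L.
DO = C_s − D = 9.29 − 1.687 = 7.603 mg/L.

DO ≈ 7.60 mg/L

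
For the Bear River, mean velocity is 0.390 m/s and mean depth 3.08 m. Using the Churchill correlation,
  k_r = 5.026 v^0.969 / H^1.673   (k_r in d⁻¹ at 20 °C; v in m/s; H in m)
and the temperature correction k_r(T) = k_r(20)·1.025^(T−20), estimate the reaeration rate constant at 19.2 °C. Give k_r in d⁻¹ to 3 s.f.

k_r ≈ 0.301 d⁻¹

k_r(20) = 5.026 × 0.390^0.969 / 3.08^1.673 = 5.026 × 0.4016 / 6.567 = 0.3073 d⁻¹.
k_r(19.2) = 0.3073 × 1.025^(19.2−20) = 0.3073 × 0.9804 = 0.3013 d⁻¹.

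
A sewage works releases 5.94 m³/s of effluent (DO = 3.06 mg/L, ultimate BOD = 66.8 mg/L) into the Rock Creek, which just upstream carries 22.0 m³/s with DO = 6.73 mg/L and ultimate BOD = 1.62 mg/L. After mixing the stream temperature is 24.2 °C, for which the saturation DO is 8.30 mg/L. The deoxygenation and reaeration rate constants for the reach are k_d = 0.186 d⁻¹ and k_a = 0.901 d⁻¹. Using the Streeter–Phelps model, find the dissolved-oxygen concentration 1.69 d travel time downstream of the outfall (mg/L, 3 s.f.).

DO ≈ 5.73 mg/L

Mixed DO = (22.0×6.73 + 5.94×3.06)/(22.0+5.94) = 166.2/27.94 = 5.950 mg/L.
Mixed L₀ = (22.0×1.62 + 5.94×66.8)/(27.94) = 432.4/27.94 = 15.48 mg/L.
Initial deficit D₀ = C_s − DO₀ = 8.30 − 5.950 = 2.350 mg/L.
D(1.69) = [0.186×15.48/(0.901−0.186)](e^(−0.186×1.69) − e^(−0.901×1.69)) + 2.350 e^(−0.901×1.69)
= 4.026 × (0.7303 − 0.2181) + 2.350 × 0.2181 = 2.575 mg/L.
DO = 8.30 − 2.575 = 5.725 mg/L.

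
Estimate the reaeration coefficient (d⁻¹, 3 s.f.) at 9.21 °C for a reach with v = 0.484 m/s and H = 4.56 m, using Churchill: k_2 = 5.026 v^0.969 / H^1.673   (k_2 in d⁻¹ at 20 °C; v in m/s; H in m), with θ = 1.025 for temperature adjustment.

k_2 ≈ 0.151 d⁻¹

k_2(20) = 5.026 × 0.484^0.969 / 4.56^1.673 = 5.026 × 0.4950 / 12.66 = 0.1965 d⁻¹.
k_2(9.21) = 0.1965 × 1.025^(9.21−20) = 0.1965 × 0.7661 = 0.1505 d⁻¹.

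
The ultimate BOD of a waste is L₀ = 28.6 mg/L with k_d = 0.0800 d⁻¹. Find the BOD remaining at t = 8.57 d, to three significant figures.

L ≈ 14.4 mg/L

L_t = L₀ e^(−k_d t) = 28.6 × e^(−0.0800×8.57) = 28.6 × 0.5038 = 14.41 mg/L.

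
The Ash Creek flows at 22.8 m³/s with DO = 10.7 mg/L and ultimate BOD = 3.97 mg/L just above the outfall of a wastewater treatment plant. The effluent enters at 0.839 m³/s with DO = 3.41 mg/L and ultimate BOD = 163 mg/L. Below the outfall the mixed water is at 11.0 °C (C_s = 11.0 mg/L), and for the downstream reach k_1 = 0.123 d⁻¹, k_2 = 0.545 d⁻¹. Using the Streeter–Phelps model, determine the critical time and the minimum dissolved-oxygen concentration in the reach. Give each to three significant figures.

Mixed DO = (22.8×10.7 + 0.839×3.41)/(22.8+0.839) = 246.8/23.64 = 10.44 mg/L.
Mixed L₀ = (22.8×3.97 + 0.839×163)/(23.64) = 227.3/23.64 = 9.614 mg/L.
Initial deficit D₀ = C_s − DO₀ = 11.0 − 10.44 = 0.5587 mg/L.
t_c = (1/0.4220) ln[(0.545/0.123)(1 − 0.5587×0.4220/(0.123×9.614))] = 2.370 × ln(3.547) = 3.001 d.
D_c = (0.123/0.545) × 9.614 × e^(−0.123×3.001) = 0.2257 × 9.614 × 0.6914 = 1.500 mg/L.
Minimum DO = 11.0 − 1.500 = 9.500 mg/L.

t_c ≈ 3.00 d; minimum DO ≈ 9.50 mg/L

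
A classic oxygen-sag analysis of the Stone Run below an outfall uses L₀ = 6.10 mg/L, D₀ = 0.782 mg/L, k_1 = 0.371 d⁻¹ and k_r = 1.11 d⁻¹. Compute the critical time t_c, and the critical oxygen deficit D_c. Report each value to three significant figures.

t_c = [1/(k_r−k_1)] ln[(k_r/k_1)(1 − D₀(k_r−k_1)/(k_1 L₀))]
= [1/(1.11−0.371)] ln[(1.11/0.371)(1 − 0.782×0.7390/(0.371×6.10))]
= (1/0.7390) ln[2.992 × 0.7446] = 1.353 × ln(2.228) = 1.353 × 0.8011 = 1.084 d.
D_c = (k_1/k_r) L₀ e^(−k_1 t_c) = (0.371/1.11) × 6.10 × e^(−0.371×1.084) = 0.3342 × 6.10 × 0.6689 = 1.364 mg/L.

t_c ≈ 1.08 d; D_c ≈ 1.36 mg/L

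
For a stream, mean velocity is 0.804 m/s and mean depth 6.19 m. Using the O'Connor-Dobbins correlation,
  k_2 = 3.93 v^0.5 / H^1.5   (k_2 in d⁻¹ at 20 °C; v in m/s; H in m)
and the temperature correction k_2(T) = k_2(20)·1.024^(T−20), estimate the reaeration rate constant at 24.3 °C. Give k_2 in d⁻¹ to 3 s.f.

k_2(20) = 3.93 × 0.804^0.5 / 6.19^1.5 = 3.93 × 0.8967 / 15.40 = 0.2288 d⁻¹.
k_2(24.3) = 0.2288 × 1.024^(24.3−20) = 0.2288 × 1.107 = 0.2534 d⁻¹.

k_2 ≈ 0.253 d⁻¹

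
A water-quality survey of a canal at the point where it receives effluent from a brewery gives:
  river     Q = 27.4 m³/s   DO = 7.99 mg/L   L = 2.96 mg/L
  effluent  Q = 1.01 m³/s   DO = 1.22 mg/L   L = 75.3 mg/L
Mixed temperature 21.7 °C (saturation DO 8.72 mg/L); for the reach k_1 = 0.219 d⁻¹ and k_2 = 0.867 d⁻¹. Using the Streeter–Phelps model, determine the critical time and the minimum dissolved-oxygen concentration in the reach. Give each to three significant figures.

Mixed DO = (27.4×7.99 + 1.01×1.22)/(27.4+1.01) = 220.2/28.41 = 7.749 mg/L.
Mixed L₀ = (27.4×2.96 + 1.01×75.3)/(28.41) = 157.2/28.41 = 5.532 mg/L.
Initial deficit D₀ = C_s − DO₀ = 8.72 − 7.749 = 0.9707 mg/L.
t_c = (1/0.6480) ln[(0.867/0.219)(1 − 0.9707×0.6480/(0.219×5.532))] = 1.543 × ln(1.903) = 0.9933 d.
D_c = (0.219/0.867) × 5.532 × e^(−0.219×0.9933) = 0.2526 × 5.532 × 0.8045 = 1.124 mg/L.
Minimum DO = 8.72 − 1.124 = 7.596 mg/L.

t_c ≈ 0.993 d; minimum DO ≈ 7.60 mg/L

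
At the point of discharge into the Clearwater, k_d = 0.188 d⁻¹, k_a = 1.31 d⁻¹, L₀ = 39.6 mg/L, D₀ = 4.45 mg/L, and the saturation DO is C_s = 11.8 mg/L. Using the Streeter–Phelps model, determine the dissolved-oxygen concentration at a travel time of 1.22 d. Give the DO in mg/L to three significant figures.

k_d L₀/(k_a−k_d) = 0.188×39.6/(1.31−0.188) = 7.445/1.122 = 6.635 mg/L.
e^(−k_d t) = e^(−0.188×1.220) = 0.7950; e^(−k_a t) = e^(−1.31×1.220) = 0.2023.
D = 6.635 × (0.7950 − 0.2023) + 4.45 × 0.2023 = 3.933 + 0.9001 = 4.833 mg/L.
DO = C_s − D = 11.8 − 4.833 = 6.967 mg/L.

DO ≈ 6.97 mg/L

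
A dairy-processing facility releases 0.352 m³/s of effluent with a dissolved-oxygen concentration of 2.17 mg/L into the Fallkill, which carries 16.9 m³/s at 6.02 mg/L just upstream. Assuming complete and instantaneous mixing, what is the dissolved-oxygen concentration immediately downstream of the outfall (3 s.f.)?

Flow-weighted mixing: C = (Q_r C_r + Q_w C_w)/(Q_r + Q_w)
= (16.9×6.02 + 0.352×2.17)/(16.9 + 0.352) = 102.5/17.25 = 5.941 mg/L.

5.94 mg/L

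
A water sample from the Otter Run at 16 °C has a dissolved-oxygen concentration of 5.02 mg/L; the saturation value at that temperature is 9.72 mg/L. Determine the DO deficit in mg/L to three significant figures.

D = C_s − C = 9.72 − 5.02 = 4.70 mg/L.

D ≈ 4.70 mg/L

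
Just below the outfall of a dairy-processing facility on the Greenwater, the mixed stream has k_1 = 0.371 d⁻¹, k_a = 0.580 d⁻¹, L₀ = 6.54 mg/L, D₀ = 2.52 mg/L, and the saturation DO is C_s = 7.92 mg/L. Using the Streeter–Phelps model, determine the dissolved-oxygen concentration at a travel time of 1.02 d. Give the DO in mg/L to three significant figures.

k_1 L₀/(k_a−k_1) = 0.371×6.54/(0.580−0.371) = 2.426/0.2090 = 11.61 mg/L.
e^(−k_1 t) = e^(−0.371×1.020) = 0.6849; e^(−k_a t) = e^(−0.580×1.020) = 0.5534.
D = 11.61 × (0.6849 − 0.5534) + 2.52 × 0.5534 = 1.527 + 1.395 = 2.921 mg/L.
DO = C_s − D = 7.92 − 2.921 = 4.999 mg/L.

DO ≈ 5.00 mg/L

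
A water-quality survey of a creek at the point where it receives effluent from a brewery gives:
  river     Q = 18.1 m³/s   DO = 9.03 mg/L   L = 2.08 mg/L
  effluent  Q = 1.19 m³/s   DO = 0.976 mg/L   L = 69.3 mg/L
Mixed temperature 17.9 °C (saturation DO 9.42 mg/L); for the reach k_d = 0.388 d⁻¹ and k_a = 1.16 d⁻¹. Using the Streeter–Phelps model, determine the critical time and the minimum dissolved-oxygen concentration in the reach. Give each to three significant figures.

t_c ≈ 0.987 d; minimum DO ≈ 8.00 mg/L

Mixed DO = (18.1×9.03 + 1.19×0.976)/(18.1+1.19) = 164.6/19.29 = 8.533 mg/L.
Mixed L₀ = (18.1×2.08 + 1.19×69.3)/(19.29) = 120.1/19.29 = 6.227 mg/L.
Initial deficit D₀ = C_s − DO₀ = 9.42 − 8.533 = 0.8869 mg/L.
t_c = (1/0.7720) ln[(1.16/0.388)(1 − 0.8869×0.7720/(0.388×6.227))] = 1.295 × ln(2.142) = 0.9870 d.
D_c = (0.388/1.16) × 6.227 × e^(−0.388×0.9870) = 0.3345 × 6.227 × 0.6818 = 1.420 mg/L.
Minimum DO = 9.42 − 1.420 = 8.000 mg/L.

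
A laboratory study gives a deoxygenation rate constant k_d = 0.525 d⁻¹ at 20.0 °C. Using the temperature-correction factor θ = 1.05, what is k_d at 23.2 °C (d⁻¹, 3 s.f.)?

k_d ≈ 0.614 d⁻¹

k_d(T₂) = k_d(T₁) · θ^(T₂−T₁) = 0.525 × 1.05^(23.2−20.0)
= 0.525 × 1.05^3.20 = 0.525 × 1.169 = 0.6137 d⁻¹.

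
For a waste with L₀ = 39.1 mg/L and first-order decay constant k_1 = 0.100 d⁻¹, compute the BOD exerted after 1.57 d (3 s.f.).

y ≈ 5.68 mg/L

y_t = L₀(1 − e^(−k_1 t)) = 39.1 × (1 − e^(−0.100×1.57))
= 39.1 × (1 − 0.8547) = 39.1 × 0.1453 = 5.681 mg/L.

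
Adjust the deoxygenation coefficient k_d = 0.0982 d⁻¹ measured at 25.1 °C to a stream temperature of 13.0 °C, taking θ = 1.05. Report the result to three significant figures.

k_d(T₂) = k_d(T₁) · θ^(T₂−T₁) = 0.0982 × 1.05^(13.0−25.1)
= 0.0982 × 1.05^-12.1 = 0.0982 × 0.5541 = 0.05442 d⁻¹.

k_d ≈ 0.0544 d⁻¹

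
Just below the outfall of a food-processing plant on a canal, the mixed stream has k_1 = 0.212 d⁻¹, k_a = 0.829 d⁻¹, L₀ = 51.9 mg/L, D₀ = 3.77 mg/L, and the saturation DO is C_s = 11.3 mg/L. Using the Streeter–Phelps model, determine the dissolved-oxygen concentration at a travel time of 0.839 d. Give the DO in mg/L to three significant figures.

DO ≈ 3.39 mg/L

k_1 L₀/(k_a−k_1) = 0.212×51.9/(0.829−0.212) = 11.00/0.6170 = 17.83 mg/L.
e^(−k_1 t) = e^(−0.212×0.8390) = 0.8371; e^(−k_a t) = e^(−0.829×0.8390) = 0.4988.
D = 17.83 × (0.8371 − 0.4988) + 3.77 × 0.4988 = 6.032 + 1.881 = 7.912 mg/L.
DO = C_s − D = 11.3 − 7.912 = 3.388 mg/L.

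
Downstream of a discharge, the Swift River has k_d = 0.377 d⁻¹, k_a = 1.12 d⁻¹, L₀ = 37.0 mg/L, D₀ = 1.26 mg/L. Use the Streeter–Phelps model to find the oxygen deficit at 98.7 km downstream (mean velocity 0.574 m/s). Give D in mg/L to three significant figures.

D ≈ 6.98 mg/L

Travel time t = x/v = 98.7 km / (0.574 m/s) = 98700 m / 0.574 m/s = 172000 s = 1.990 d.
k_d L₀/(k_a−k_d) = 0.377×37.0/(1.12−0.377) = 13.95/0.7430 = 18.77 mg/L.
e^(−k_d t) = e^(−0.377×1.990) = 0.4722; e^(−k_a t) = e^(−1.12×1.990) = 0.1076.
D = 18.77 × (0.4722 − 0.1076) + 1.26 × 0.1076 = 6.845 + 0.1356 = 6.980 mg/L.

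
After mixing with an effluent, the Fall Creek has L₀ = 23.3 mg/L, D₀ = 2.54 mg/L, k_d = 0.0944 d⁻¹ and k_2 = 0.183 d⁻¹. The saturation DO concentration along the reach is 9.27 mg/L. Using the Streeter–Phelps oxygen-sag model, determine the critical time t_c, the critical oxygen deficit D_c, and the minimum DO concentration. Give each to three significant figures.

With k_2/k_d = 1.939 and 1 − D₀(k_2−k_d)/(k_d L₀) = 0.8977,
t_c = ln(1.939 × 0.8977) / (0.183 − 0.0944) = ln(1.740) / 0.08860 = 0.5540/0.08860 = 6.253 d.
D_c = (k_d/k_2) L₀ e^(−k_d t_c) = (0.0944/0.183) × 23.3 × e^(−0.0944×6.253) = 0.5158 × 23.3 × 0.5542 = 6.661 mg/L.
Minimum DO = C_s − D_c = 9.27 − 6.661 = 2.609 mg/L.

t_c ≈ 6.25 d; D_c ≈ 6.66 mg/L; min DO ≈ 2.61 mg/L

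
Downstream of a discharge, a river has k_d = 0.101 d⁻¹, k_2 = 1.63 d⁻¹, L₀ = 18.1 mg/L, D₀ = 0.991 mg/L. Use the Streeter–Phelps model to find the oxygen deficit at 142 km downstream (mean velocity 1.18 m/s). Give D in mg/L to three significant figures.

Travel time t = x/v = 142 km / (1.18 m/s) = 142000 m / 1.18 m/s = 120300 s = 1.393 d.
k_d L₀/(k_2−k_d) = 0.101×18.1/(1.63−0.101) = 1.828/1.529 = 1.196 mg/L.
e^(−k_d t) = e^(−0.101×1.393) = 0.8688; e^(−k_2 t) = e^(−1.63×1.393) = 0.1033.
D = 1.196 × (0.8688 − 0.1033) + 0.991 × 0.1033 = 0.9152 + 0.1024 = 1.018 mg/L.

D ≈ 1.02 mg/L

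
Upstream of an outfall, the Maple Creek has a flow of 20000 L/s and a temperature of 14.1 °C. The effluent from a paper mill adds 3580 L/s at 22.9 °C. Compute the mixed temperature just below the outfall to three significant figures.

Flow-weighted mixing: C = (Q_r C_r + Q_w C_w)/(Q_r + Q_w)
= (20000×14.1 + 3580×22.9)/(20000 + 3580) = 364000/23580 = 15.44 °C.

15.4 °C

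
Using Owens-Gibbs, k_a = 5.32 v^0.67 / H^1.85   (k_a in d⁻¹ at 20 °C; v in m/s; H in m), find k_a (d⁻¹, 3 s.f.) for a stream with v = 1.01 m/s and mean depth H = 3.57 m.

k_a = 5.32 × 1.01^0.67 / 3.57^1.85 = 5.32 × 1.007 / 10.53 = 0.5086 d⁻¹.

k_a ≈ 0.509 d⁻¹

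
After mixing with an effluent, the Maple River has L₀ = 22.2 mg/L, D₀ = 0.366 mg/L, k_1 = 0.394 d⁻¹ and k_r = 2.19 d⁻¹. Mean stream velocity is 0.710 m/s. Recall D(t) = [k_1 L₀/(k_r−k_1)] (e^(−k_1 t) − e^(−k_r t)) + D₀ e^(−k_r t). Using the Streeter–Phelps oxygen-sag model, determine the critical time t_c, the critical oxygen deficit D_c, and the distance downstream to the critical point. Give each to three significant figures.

t_c ≈ 0.912 d; D_c ≈ 2.79 mg/L; x_c ≈ 55.9 km

t_c = [1/(k_r−k_1)] ln[(k_r/k_1)(1 − D₀(k_r−k_1)/(k_1 L₀))]
= [1/(2.19−0.394)] ln[(2.19/0.394)(1 − 0.366×1.796/(0.394×22.2))]
= (1/1.796) ln[5.558 × 0.9248] = 0.5568 × ln(5.141) = 0.5568 × 1.637 = 0.9116 d.
D_c = (k_1/k_r) L₀ e^(−k_1 t_c) = (0.394/2.19) × 22.2 × e^(−0.394×0.9116) = 0.1799 × 22.2 × 0.6983 = 2.789 mg/L.
x_c = v t_c = 0.710 m/s × 0.9116 d × 86400 s/d = 55920 m ≈ 55.9 km.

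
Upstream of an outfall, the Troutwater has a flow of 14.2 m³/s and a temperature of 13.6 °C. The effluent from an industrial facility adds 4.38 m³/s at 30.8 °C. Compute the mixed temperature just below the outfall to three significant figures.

Flow-weighted mixing: C = (Q_r C_r + Q_w C_w)/(Q_r + Q_w)
= (14.2×13.6 + 4.38×30.8)/(14.2 + 4.38) = 328.0/18.58 = 17.65 °C.

17.7 °C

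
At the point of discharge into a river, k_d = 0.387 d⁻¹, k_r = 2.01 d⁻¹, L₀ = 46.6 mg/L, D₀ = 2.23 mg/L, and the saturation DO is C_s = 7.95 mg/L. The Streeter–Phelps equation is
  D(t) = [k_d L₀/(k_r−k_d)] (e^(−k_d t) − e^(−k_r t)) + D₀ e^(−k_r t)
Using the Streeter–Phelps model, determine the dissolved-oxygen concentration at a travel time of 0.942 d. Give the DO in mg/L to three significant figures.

k_d L₀/(k_r−k_d) = 0.387×46.6/(2.01−0.387) = 18.03/1.623 = 11.11 mg/L.
e^(−k_d t) = e^(−0.387×0.9420) = 0.6945; e^(−k_r t) = e^(−2.01×0.9420) = 0.1506.
D = 11.11 × (0.6945 − 0.1506) + 2.23 × 0.1506 = 6.044 + 0.3357 = 6.380 mg/L.
DO = C_s − D = 7.95 − 6.380 = 1.570 mg/L.

DO ≈ 1.57 mg/L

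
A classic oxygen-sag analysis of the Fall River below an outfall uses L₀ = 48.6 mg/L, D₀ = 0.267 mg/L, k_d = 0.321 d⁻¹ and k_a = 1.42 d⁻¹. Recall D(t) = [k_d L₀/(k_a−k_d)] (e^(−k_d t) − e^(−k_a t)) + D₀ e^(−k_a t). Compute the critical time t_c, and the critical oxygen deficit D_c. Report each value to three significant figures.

t_c ≈ 1.34 d; D_c ≈ 7.16 mg/L

At the critical point dD/dt = 0, so k_d L₀ e^(−k_d t) = k_a D. Substituting D(t) from the Streeter–Phelps equation and solving for t gives
t_c = ln[(k_a/k_d)(1 − D₀(k_a−k_d)/(k_d L₀))] / (k_a−k_d).
Here k_a−k_d = 1.099 d⁻¹ and 1 − D₀(k_a−k_d)/(k_d L₀) = 1 − 0.267×1.099/(0.321×48.6) = 0.9812, so
t_c = ln(4.424 × 0.9812) / 1.099 = 1.468 / 1.099 = 1.336 d.
L(t_c) = L₀ e^(−k_d t_c) = 48.6 × 0.6513 = 31.65 mg/L, and at the critical point k_a D_c = k_d L, so D_c = (0.321/1.42) × 31.65 = 7.155 mg/L.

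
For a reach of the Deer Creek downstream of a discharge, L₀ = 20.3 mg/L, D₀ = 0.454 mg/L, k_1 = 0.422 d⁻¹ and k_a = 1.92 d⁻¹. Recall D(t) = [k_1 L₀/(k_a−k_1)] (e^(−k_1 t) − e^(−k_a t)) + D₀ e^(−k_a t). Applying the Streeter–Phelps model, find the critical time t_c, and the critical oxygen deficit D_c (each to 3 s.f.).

t_c ≈ 0.956 d; D_c ≈ 2.98 mg/L

With k_a/k_1 = 4.550 and 1 − D₀(k_a−k_1)/(k_1 L₀) = 0.9206,
t_c = ln(4.550 × 0.9206) / (1.92 − 0.422) = ln(4.189) / 1.498 = 1.432/1.498 = 0.9562 d.
D_c = (k_1/k_a) L₀ e^(−k_1 t_c) = (0.422/1.92) × 20.3 × e^(−0.422×0.9562) = 0.2198 × 20.3 × 0.6680 = 2.980 mg/L.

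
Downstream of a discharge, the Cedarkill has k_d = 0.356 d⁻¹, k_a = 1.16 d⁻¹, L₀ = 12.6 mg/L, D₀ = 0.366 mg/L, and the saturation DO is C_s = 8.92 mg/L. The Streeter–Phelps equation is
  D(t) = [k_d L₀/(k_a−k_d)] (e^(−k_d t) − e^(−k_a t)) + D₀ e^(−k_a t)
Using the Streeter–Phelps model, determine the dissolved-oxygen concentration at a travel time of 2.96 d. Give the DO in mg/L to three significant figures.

k_d L₀/(k_a−k_d) = 0.356×12.6/(1.16−0.356) = 4.486/0.8040 = 5.579 mg/L.
e^(−k_d t) = e^(−0.356×2.960) = 0.3486; e^(−k_a t) = e^(−1.16×2.960) = 0.03227.
D = 5.579 × (0.3486 − 0.03227) + 0.366 × 0.03227 = 1.765 + 0.01181 = 1.777 mg/L.
DO = C_s − D = 8.92 − 1.777 = 7.143 mg/L.

DO ≈ 7.14 mg/L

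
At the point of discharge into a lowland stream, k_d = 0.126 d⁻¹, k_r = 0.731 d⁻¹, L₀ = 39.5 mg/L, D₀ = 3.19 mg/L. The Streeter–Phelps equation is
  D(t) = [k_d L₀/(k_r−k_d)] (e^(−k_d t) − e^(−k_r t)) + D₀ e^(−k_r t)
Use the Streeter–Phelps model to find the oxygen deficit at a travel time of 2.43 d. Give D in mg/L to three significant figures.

D ≈ 5.20 mg/L

k_d L₀/(k_r−k_d) = 0.126×39.5/(0.731−0.126) = 4.977/0.6050 = 8.226 mg/L.
e^(−k_d t) = e^(−0.126×2.430) = 0.7363; e^(−k_r t) = e^(−0.731×2.430) = 0.1693.
D = 8.226 × (0.7363 − 0.1693) + 3.19 × 0.1693 = 4.664 + 0.5399 = 5.204 mg/L.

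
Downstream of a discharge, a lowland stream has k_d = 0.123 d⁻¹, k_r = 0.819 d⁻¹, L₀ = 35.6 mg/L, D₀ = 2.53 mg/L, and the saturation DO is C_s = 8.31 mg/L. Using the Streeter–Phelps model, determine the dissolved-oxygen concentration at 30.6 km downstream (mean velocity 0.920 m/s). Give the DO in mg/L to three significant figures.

Travel time t = x/v = 30.6 km / (0.920 m/s) = 30600 m / 0.920 m/s = 33260 s = 0.3850 d.
k_d L₀/(k_r−k_d) = 0.123×35.6/(0.819−0.123) = 4.379/0.6960 = 6.291 mg/L.
e^(−k_d t) = e^(−0.123×0.3850) = 0.9538; e^(−k_r t) = e^(−0.819×0.3850) = 0.7296.
D = 6.291 × (0.9538 − 0.7296) + 2.53 × 0.7296 = 1.410 + 1.846 = 3.256 mg/L.
DO = C_s − D = 8.31 − 3.256 = 5.054 mg/L.

DO ≈ 5.05 mg/L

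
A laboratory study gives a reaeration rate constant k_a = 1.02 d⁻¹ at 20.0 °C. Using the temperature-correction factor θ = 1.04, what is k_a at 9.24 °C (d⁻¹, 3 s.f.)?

k_a ≈ 0.669 d⁻¹

k_a(T₂) = k_a(T₁) · θ^(T₂−T₁) = 1.02 × 1.04^(9.24−20.0)
= 1.02 × 1.04^-10.8 = 1.02 × 0.6557 = 0.6688 d⁻¹.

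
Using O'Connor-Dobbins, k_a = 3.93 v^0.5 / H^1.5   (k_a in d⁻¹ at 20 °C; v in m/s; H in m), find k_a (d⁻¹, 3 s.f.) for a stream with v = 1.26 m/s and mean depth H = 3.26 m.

k_a = 3.93 × 1.26^0.5 / 3.26^1.5 = 3.93 × 1.122 / 5.886 = 0.7495 d⁻¹.

k_a ≈ 0.749 d⁻¹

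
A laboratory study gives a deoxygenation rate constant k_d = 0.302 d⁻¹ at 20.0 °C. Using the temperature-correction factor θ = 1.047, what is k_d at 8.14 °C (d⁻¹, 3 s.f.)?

k_d(T₂) = k_d(T₁) · θ^(T₂−T₁) = 0.302 × 1.047^(8.14−20.0)
= 0.302 × 1.047^-11.9 = 0.302 × 0.5800 = 0.1752 d⁻¹.

k_d ≈ 0.175 d⁻¹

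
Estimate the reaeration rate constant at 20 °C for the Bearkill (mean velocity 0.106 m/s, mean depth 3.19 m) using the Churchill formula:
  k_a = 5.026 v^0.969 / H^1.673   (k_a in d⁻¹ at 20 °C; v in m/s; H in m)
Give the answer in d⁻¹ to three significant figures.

k_a ≈ 0.0820 d⁻¹

k_a = 5.026 × 0.106^0.969 / 3.19^1.673 = 5.026 × 0.1136 / 6.964 = 0.08202 d⁻¹.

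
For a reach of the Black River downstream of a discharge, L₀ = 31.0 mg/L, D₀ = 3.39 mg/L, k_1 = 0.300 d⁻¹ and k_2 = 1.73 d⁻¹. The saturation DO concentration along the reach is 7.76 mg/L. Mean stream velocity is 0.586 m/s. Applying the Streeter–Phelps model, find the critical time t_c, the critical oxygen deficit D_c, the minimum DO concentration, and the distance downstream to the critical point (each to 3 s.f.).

t_c ≈ 0.710 d; D_c ≈ 4.34 mg/L; min DO ≈ 3.42 mg/L; x_c ≈ 36.0 km

With k_2/k_1 = 5.767 and 1 − D₀(k_2−k_1)/(k_1 L₀) = 0.4787,
t_c = ln(5.767 × 0.4787) / (1.73 − 0.300) = ln(2.761) / 1.430 = 1.016/1.430 = 0.7101 d.
L(t_c) = L₀ e^(−k_1 t_c) = 31.0 × 0.8081 = 25.05 mg/L, and at the critical point k_2 D_c = k_1 L, so D_c = (0.300/1.73) × 25.05 = 4.344 mg/L.
Minimum DO = C_s − D_c = 7.76 − 4.344 = 3.416 mg/L.
x_c = v t_c = 0.586 m/s × 0.7101 d × 86400 s/d = 35950 m ≈ 36.0 km.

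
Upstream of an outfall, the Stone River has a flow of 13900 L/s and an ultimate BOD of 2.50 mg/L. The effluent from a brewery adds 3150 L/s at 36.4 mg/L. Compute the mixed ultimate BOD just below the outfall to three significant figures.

8.76 mg/L

Flow-weighted mixing: C = (Q_r C_r + Q_w C_w)/(Q_r + Q_w)
= (13900×2.50 + 3150×36.4)/(13900 + 3150) = 149400/17050 = 8.763 mg/L.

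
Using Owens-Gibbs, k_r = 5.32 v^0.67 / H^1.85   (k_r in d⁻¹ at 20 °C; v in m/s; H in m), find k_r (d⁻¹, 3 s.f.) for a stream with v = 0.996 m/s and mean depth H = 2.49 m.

k_r ≈ 0.981 d⁻¹

k_r = 5.32 × 0.996^0.67 / 2.49^1.85 = 5.32 × 0.9973 / 5.407 = 0.9812 d⁻¹.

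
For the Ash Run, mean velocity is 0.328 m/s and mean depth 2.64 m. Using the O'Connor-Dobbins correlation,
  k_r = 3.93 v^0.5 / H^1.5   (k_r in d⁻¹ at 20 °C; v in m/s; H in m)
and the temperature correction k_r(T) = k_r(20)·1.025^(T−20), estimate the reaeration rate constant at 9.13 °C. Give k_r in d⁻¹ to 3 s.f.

k_r(20) = 3.93 × 0.328^0.5 / 2.64^1.5 = 3.93 × 0.5727 / 4.289 = 0.5247 d⁻¹.
k_r(9.13) = 0.5247 × 1.025^(9.13−20) = 0.5247 × 0.7646 = 0.4012 d⁻¹.

k_r ≈ 0.401 d⁻¹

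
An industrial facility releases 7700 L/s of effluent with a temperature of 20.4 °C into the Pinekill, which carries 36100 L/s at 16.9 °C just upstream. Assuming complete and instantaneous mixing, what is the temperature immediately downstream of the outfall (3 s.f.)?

17.5 °C

Flow-weighted mixing: C = (Q_r C_r + Q_w C_w)/(Q_r + Q_w)
= (36100×16.9 + 7700×20.4)/(36100 + 7700) = 767200/43800 = 17.52 °C.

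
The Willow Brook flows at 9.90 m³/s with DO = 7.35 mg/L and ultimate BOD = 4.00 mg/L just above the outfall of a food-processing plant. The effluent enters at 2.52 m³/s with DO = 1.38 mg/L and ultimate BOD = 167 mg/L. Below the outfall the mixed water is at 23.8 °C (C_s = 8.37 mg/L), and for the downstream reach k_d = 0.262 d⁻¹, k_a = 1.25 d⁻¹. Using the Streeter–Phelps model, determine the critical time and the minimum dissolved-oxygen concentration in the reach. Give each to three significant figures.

t_c ≈ 1.32 d; minimum DO ≈ 2.87 mg/L

Mixed DO = (9.90×7.35 + 2.52×1.38)/(9.90+2.52) = 76.24/12.42 = 6.139 mg/L.
Mixed L₀ = (9.90×4.00 + 2.52×167)/(12.42) = 460.4/12.42 = 37.07 mg/L.
Initial deficit D₀ = C_s − DO₀ = 8.37 − 6.139 = 2.231 mg/L.
t_c = (1/0.9880) ln[(1.25/0.262)(1 − 2.231×0.9880/(0.262×37.07))] = 1.012 × ln(3.688) = 1.321 d.
D_c = (0.262/1.25) × 37.07 × e^(−0.262×1.321) = 0.2096 × 37.07 × 0.7074 = 5.497 mg/L.
Minimum DO = 8.37 − 5.497 = 2.873 mg/L.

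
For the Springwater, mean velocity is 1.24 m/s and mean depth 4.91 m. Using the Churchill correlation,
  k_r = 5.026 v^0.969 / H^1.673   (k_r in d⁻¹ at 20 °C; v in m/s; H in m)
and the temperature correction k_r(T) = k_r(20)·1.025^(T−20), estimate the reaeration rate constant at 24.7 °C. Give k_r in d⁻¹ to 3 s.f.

k_r ≈ 0.485 d⁻¹

k_r(20) = 5.026 × 1.24^0.969 / 4.91^1.673 = 5.026 × 1.232 / 14.33 = 0.4321 d⁻¹.
k_r(24.7) = 0.4321 × 1.025^(24.7−20) = 0.4321 × 1.123 = 0.4853 d⁻¹.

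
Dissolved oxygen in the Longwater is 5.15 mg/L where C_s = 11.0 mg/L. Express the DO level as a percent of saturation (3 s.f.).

% saturation = C/C_s × 100 = 5.15/11.0 × 100 = 46.8 %.

46.8 % saturation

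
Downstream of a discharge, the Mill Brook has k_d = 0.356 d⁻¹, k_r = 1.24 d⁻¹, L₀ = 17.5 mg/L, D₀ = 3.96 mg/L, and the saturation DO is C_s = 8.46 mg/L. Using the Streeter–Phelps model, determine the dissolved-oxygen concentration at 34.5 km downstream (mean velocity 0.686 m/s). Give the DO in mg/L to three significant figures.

Travel time t = x/v = 34.5 km / (0.686 m/s) = 34500 m / 0.686 m/s = 50290 s = 0.5821 d.
k_d L₀/(k_r−k_d) = 0.356×17.5/(1.24−0.356) = 6.230/0.8840 = 7.048 mg/L.
e^(−k_d t) = e^(−0.356×0.5821) = 0.8128; e^(−k_r t) = e^(−1.24×0.5821) = 0.4859.
D = 7.048 × (0.8128 − 0.4859) + 3.96 × 0.4859 = 2.304 + 1.924 = 4.228 mg/L.
DO = C_s − D = 8.46 − 4.228 = 4.232 mg/L.

DO ≈ 4.23 mg/L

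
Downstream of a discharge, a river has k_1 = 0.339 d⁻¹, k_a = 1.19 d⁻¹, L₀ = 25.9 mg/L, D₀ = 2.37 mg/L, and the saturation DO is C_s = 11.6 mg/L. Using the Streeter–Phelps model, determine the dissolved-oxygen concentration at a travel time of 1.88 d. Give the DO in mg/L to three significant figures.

DO ≈ 6.99 mg/L

k_1 L₀/(k_a−k_1) = 0.339×25.9/(1.19−0.339) = 8.780/0.8510 = 10.32 mg/L.
e^(−k_1 t) = e^(−0.339×1.880) = 0.5287; e^(−k_a t) = e^(−1.19×1.880) = 0.1068.
D = 10.32 × (0.5287 − 0.1068) + 2.37 × 0.1068 = 4.353 + 0.2530 = 4.606 mg/L.
DO = C_s − D = 11.6 − 4.606 = 6.994 mg/L.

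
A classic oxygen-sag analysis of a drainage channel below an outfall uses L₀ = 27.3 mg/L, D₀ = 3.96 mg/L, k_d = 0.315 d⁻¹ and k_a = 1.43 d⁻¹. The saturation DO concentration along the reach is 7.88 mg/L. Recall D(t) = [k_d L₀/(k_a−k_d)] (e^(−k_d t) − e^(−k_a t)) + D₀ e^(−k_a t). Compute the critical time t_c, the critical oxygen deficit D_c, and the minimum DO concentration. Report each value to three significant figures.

t_c ≈ 0.711 d; D_c ≈ 4.81 mg/L; min DO ≈ 3.07 mg/L

At the critical point dD/dt = 0, so k_d L₀ e^(−k_d t) = k_a D. Substituting D(t) from the Streeter–Phelps equation and solving for t gives
t_c = ln[(k_a/k_d)(1 − D₀(k_a−k_d)/(k_d L₀))] / (k_a−k_d).
Here k_a−k_d = 1.115 d⁻¹ and 1 − D₀(k_a−k_d)/(k_d L₀) = 1 − 3.96×1.115/(0.315×27.3) = 0.4866, so
t_c = ln(4.540 × 0.4866) / 1.115 = 0.7924 / 1.115 = 0.7107 d.
D_c = (k_d/k_a) L₀ e^(−k_d t_c) = (0.315/1.43) × 27.3 × e^(−0.315×0.7107) = 0.2203 × 27.3 × 0.7994 = 4.807 mg/L.
Minimum DO = C_s − D_c = 7.88 − 4.807 = 3.073 mg/L.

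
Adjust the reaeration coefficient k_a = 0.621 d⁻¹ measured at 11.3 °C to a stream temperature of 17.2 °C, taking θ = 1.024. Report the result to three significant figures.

k_a ≈ 0.714 d⁻¹

k_a(T₂) = k_a(T₁) · θ^(T₂−T₁) = 0.621 × 1.024^(17.2−11.3)
= 0.621 × 1.024^5.90 = 0.621 × 1.150 = 0.7143 d⁻¹.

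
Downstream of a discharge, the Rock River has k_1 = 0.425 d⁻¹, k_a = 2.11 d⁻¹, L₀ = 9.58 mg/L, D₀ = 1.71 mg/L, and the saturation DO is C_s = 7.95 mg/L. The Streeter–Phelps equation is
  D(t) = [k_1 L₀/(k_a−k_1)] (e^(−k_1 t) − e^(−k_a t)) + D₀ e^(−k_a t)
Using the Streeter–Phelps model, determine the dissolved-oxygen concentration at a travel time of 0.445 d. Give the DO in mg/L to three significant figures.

DO ≈ 6.23 mg/L

k_1 L₀/(k_a−k_1) = 0.425×9.58/(2.11−0.425) = 4.072/1.685 = 2.416 mg/L.
e^(−k_1 t) = e^(−0.425×0.4450) = 0.8277; e^(−k_a t) = e^(−2.11×0.4450) = 0.3910.
D = 2.416 × (0.8277 − 0.3910) + 1.71 × 0.3910 = 1.055 + 0.6687 = 1.724 mg/L.
DO = C_s − D = 7.95 − 1.724 = 6.226 mg/L.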